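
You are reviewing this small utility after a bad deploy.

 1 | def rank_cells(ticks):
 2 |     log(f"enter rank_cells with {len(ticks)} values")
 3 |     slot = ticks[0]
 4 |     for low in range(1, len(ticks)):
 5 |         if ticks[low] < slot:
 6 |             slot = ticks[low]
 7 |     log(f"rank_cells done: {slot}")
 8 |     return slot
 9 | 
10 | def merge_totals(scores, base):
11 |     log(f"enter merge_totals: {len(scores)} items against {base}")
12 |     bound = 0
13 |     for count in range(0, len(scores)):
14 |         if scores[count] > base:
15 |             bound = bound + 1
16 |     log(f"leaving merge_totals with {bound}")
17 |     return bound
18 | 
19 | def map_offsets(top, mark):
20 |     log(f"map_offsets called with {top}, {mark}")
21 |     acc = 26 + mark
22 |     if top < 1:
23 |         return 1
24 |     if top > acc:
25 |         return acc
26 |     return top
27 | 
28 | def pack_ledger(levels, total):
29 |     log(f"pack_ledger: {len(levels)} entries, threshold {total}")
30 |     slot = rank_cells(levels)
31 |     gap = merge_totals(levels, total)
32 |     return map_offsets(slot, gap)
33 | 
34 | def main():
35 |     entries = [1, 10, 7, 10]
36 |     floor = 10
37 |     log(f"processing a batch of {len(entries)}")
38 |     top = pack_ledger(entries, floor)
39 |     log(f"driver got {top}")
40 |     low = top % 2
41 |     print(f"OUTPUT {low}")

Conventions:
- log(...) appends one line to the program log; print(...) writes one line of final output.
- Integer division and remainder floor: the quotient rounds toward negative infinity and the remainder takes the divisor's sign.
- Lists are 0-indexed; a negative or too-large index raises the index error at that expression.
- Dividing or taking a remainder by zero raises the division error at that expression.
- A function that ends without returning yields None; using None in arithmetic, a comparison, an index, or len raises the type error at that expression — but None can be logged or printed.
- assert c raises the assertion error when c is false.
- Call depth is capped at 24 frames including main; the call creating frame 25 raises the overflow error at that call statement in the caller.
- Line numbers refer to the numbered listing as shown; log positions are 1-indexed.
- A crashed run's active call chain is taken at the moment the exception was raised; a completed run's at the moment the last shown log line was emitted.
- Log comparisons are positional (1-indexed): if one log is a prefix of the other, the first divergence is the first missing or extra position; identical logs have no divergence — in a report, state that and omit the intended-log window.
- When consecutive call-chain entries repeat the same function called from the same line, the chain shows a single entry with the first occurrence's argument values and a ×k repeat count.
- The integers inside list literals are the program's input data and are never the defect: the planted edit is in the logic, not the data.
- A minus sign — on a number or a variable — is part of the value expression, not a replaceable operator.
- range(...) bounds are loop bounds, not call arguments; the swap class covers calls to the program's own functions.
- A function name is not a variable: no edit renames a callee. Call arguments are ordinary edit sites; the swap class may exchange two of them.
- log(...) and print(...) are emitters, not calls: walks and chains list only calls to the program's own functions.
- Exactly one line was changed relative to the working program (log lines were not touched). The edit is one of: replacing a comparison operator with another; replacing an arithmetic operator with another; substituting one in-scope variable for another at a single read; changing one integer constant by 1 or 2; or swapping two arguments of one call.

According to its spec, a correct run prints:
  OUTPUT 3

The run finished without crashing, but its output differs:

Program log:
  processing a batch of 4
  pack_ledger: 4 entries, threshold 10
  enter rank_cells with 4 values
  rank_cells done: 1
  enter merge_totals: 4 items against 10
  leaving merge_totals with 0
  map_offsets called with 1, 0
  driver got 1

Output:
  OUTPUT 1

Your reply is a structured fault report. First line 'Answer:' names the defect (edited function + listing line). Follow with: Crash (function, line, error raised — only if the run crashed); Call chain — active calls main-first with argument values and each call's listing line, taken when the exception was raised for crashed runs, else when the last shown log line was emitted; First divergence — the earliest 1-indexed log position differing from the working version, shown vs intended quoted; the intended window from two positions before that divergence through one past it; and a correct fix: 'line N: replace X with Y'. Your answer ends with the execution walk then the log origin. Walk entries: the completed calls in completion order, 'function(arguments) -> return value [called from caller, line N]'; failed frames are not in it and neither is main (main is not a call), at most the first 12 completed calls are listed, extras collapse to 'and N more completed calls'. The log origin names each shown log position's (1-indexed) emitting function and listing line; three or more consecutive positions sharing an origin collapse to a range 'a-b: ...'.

Answer: the defect is in main at line 40.
The tell: Nothing in the log betrays the bug — only the output does.
Call chain: main.
First divergence: none — the logs agree in full.
Execution walk:
  rank_cells([1, 10, 7, 10]) -> 1  [called from pack_ledger, line 30]
  merge_totals([1, 10, 7, 10], 10) -> 0  [called from pack_ledger, line 31]
  map_offsets(1, 0) -> 1  [called from pack_ledger, line 32]
  pack_ledger([1, 10, 7, 10], 10) -> 1  [called from main, line 38]
Log origins:
  1: logged in main at line 37
  2: logged in pack_ledger at line 29
  3: logged in rank_cells at line 2
  4: logged in rank_cells at line 7
  5: logged in merge_totals at line 11
  6: logged in merge_totals at line 16
  7: logged in map_offsets at line 20
  8: logged in main at line 39
A correct fix: line 40: replace `%` with `+`.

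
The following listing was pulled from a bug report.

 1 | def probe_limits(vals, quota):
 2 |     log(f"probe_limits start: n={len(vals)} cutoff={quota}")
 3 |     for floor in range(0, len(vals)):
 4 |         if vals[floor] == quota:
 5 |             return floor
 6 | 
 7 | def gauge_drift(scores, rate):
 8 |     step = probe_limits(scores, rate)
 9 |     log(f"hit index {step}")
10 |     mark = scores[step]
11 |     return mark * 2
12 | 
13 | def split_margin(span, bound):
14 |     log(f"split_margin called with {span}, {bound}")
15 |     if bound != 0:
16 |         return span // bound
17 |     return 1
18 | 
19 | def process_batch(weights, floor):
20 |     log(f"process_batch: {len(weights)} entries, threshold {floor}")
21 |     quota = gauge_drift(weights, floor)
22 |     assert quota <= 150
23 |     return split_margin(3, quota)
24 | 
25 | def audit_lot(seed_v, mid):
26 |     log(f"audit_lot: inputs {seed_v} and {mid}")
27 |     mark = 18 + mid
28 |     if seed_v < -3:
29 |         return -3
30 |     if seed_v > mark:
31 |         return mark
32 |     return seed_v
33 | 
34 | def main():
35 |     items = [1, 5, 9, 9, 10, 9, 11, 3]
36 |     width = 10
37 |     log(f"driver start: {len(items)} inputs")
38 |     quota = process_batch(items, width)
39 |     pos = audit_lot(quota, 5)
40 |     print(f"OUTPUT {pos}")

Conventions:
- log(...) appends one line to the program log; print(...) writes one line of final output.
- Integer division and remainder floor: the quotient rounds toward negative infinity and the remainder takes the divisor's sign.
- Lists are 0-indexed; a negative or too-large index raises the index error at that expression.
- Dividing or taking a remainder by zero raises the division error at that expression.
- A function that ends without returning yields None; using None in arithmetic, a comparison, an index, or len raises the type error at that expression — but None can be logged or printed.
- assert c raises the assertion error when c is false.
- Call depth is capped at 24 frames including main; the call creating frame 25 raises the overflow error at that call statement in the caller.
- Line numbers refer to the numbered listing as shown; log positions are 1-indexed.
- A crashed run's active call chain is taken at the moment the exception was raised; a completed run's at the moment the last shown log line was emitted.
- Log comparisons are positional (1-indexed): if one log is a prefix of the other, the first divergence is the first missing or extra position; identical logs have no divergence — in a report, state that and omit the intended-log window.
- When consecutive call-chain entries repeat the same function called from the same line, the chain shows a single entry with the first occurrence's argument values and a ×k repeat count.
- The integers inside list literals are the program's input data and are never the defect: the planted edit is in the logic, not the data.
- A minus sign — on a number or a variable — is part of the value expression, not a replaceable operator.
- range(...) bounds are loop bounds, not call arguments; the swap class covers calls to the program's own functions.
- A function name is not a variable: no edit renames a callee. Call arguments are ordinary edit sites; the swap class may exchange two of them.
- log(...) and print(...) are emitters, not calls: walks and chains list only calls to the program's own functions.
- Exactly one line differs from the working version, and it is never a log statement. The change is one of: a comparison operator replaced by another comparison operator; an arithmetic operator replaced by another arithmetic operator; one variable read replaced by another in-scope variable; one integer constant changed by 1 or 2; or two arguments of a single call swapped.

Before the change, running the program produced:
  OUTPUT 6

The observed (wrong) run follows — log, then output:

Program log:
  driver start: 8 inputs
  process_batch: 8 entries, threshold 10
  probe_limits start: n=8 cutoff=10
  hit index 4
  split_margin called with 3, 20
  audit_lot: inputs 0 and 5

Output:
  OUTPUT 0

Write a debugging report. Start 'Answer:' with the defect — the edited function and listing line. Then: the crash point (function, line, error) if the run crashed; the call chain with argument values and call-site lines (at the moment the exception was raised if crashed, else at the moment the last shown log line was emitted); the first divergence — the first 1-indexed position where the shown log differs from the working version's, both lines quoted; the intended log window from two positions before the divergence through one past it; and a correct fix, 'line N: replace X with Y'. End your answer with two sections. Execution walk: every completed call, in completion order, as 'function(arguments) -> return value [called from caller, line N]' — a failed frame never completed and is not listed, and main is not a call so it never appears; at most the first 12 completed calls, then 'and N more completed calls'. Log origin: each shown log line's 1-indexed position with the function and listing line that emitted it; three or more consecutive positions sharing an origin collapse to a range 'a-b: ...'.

Answer: the defect is in process_batch at line 23.
Key observation: Position 5 is the first bad log line: 'split_margin called with 3, 20' should read 'split_margin called with 20, 3'.
Call chain: main -> audit_lot(0, 5) (called at line 39).
First divergence: at position 5 the run shows 'split_margin called with 3, 20' where the working version logs 'split_margin called with 20, 3'.
Intended log window:
  3: probe_limits start: n=8 cutoff=10
  4: hit index 4
  5: split_margin called with 20, 3
  6: audit_lot: inputs 6 and 5
Execution walk:
  probe_limits([1, 5, 9, 9, 10, 9, 11, 3], 10) -> 4  [called from gauge_drift, line 8]
  gauge_drift([1, 5, 9, 9, 10, 9, 11, 3], 10) -> 20  [called from process_batch, line 21]
  split_margin(3, 20) -> 0  [called from process_batch, line 23]
  process_batch([1, 5, 9, 9, 10, 9, 11, 3], 10) -> 0  [called from main, line 38]
  audit_lot(0, 5) -> 0  [called from main, line 39]
Log origin:
  1 — main, line 37
  2 — process_batch, line 20
  3 — probe_limits, line 2
  4 — gauge_drift, line 9
  5 — split_margin, line 14
  6 — audit_lot, line 26
A correct fix: line 23: replace `split_margin(3, quota)` with `split_margin(quota, 3)`.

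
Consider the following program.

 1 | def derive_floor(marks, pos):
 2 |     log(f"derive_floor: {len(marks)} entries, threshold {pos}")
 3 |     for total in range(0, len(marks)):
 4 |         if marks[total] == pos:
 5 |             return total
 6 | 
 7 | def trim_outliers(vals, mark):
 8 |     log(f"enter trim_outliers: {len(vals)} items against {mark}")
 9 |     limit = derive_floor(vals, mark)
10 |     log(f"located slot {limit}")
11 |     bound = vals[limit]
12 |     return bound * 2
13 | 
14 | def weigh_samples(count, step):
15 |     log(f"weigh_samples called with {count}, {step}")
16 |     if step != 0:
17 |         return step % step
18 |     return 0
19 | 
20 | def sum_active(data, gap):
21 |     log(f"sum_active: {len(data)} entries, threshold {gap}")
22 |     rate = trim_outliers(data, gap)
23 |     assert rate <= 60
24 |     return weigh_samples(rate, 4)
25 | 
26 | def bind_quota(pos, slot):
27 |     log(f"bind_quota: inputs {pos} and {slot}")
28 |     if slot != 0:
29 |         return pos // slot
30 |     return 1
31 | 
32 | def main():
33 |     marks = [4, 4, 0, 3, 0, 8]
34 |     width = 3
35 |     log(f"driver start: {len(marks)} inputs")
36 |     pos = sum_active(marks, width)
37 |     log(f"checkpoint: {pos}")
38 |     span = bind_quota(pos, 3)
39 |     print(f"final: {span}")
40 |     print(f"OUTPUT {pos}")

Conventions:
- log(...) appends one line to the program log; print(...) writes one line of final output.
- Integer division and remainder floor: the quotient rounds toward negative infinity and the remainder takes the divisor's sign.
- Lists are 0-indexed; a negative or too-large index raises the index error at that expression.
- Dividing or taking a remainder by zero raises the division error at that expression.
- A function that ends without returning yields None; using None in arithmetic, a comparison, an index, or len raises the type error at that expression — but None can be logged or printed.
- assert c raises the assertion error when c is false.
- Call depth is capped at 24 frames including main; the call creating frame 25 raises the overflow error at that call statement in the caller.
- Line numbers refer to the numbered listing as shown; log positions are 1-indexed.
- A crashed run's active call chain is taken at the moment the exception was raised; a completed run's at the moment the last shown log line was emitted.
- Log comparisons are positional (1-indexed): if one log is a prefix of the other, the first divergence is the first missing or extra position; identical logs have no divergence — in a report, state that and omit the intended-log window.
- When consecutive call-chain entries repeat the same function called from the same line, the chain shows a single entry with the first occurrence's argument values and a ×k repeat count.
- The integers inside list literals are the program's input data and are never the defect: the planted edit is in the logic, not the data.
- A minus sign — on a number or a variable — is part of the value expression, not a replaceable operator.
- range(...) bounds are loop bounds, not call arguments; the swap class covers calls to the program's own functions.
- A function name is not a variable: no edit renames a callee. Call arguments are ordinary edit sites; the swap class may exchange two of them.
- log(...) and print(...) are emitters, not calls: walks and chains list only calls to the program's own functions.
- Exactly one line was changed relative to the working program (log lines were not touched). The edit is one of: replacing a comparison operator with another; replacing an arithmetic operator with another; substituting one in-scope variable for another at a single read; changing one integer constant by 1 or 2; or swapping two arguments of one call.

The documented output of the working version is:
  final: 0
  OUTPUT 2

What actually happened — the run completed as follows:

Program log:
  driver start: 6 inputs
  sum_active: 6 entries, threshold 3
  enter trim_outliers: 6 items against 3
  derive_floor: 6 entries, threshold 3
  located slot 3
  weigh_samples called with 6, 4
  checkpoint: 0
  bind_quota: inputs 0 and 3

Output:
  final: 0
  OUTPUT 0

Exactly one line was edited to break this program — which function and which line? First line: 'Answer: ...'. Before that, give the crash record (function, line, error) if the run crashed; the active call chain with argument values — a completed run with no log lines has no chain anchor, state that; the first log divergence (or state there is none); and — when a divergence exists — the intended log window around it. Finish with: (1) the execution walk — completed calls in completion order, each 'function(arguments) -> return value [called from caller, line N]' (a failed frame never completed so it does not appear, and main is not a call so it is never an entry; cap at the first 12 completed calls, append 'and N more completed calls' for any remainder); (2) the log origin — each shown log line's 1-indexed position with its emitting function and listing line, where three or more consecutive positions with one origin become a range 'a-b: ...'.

Answer: the defect is in weigh_samples at line 17.
Key observation: The log first diverges at position 7: the faulty run prints 'checkpoint: 0' where the working version prints 'checkpoint: 2'.
Call chain: main -> bind_quota(0, 3) (called at line 38).
First divergence: position 7 — shown 'checkpoint: 0', intended 'checkpoint: 2'.
Intended log window:
  5: located slot 3
  6: weigh_samples called with 6, 4
  7: checkpoint: 2
  8: bind_quota: inputs 2 and 3
Execution walk:
  derive_floor([4, 4, 0, 3, 0, 8], 3) -> 3  [called from trim_outliers, line 9]
  trim_outliers([4, 4, 0, 3, 0, 8], 3) -> 6  [called from sum_active, line 22]
  weigh_samples(6, 4) -> 0  [called from sum_active, line 24]
  sum_active([4, 4, 0, 3, 0, 8], 3) -> 0  [called from main, line 36]
  bind_quota(0, 3) -> 0  [called from main, line 38]
Log origins:
  1: logged in main at line 35
  2: logged in sum_active at line 21
  3: logged in trim_outliers at line 8
  4: logged in derive_floor at line 2
  5: logged in trim_outliers at line 10
  6: logged in weigh_samples at line 15
  7: logged in main at line 37
  8: logged in bind_quota at line 27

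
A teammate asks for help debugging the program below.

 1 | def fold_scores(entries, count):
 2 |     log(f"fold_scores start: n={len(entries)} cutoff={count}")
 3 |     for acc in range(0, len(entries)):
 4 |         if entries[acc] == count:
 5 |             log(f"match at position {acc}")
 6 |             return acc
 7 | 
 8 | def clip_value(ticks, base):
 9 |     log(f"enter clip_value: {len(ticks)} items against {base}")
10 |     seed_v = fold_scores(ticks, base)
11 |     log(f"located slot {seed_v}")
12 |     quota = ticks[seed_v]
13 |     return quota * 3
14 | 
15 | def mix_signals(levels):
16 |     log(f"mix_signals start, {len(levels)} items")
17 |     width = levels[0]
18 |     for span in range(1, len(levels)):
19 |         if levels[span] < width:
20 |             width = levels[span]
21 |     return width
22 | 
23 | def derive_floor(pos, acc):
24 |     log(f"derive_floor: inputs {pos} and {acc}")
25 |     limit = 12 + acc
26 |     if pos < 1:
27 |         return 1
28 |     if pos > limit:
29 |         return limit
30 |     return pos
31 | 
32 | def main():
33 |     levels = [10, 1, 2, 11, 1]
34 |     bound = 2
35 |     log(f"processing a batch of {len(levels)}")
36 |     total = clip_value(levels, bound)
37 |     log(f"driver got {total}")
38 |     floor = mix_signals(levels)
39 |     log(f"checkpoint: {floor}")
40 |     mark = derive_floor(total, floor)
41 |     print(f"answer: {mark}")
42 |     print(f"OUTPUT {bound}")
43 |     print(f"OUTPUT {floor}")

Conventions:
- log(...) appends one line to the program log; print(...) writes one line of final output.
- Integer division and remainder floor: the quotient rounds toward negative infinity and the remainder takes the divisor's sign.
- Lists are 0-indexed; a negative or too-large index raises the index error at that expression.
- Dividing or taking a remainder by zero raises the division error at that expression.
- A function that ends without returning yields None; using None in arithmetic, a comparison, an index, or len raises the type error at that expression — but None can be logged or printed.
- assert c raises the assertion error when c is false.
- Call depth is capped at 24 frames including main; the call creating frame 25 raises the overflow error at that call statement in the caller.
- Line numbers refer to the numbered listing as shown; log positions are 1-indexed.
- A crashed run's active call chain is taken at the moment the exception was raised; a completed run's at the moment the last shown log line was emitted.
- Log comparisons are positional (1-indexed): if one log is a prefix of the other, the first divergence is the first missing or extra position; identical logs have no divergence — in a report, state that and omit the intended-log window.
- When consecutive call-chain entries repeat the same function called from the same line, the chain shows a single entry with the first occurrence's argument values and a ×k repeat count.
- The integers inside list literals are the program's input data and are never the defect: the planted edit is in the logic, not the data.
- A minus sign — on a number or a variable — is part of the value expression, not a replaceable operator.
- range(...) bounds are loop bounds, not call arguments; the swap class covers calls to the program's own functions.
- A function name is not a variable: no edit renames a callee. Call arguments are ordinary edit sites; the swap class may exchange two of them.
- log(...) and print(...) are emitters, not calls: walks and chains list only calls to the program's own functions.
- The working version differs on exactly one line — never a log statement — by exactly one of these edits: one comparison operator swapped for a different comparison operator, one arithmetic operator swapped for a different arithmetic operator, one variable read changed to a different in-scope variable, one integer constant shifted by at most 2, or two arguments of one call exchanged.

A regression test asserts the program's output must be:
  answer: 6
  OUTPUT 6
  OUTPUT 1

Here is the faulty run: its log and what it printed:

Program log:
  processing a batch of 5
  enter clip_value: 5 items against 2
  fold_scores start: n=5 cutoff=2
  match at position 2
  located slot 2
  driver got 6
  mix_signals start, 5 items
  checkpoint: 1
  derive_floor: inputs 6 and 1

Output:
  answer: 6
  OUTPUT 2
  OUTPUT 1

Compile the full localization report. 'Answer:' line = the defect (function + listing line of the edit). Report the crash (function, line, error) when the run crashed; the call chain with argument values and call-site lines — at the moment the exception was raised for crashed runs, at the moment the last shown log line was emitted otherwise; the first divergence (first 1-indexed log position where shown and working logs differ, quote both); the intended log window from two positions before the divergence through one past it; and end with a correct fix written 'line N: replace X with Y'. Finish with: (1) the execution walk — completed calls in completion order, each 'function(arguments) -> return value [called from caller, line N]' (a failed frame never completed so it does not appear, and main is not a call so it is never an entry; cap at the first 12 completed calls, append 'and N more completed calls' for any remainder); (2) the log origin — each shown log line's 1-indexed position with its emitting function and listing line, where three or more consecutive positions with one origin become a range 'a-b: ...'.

Answer: the defect is in main at line 42.
Core observation: The logs agree in full; only the final output differs.
Call chain: main -> derive_floor(6, 1) (called at line 40).
First divergence: none (the log streams are identical).
Execution walk:
  fold_scores([10, 1, 2, 11, 1], 2) -> 2  [called from clip_value, line 10]
  clip_value([10, 1, 2, 11, 1], 2) -> 6  [called from main, line 36]
  mix_signals([10, 1, 2, 11, 1]) -> 1  [called from main, line 38]
  derive_floor(6, 1) -> 6  [called from main, line 40]
Log origin:
  1: from main, line 35
  2: from clip_value, line 9
  3: from fold_scores, line 2
  4: from fold_scores, line 5
  5: from clip_value, line 11
  6: from main, line 37
  7: from mix_signals, line 16
  8: from main, line 39
  9: from derive_floor, line 24
A correct fix: line 42: replace `bound` with `total`.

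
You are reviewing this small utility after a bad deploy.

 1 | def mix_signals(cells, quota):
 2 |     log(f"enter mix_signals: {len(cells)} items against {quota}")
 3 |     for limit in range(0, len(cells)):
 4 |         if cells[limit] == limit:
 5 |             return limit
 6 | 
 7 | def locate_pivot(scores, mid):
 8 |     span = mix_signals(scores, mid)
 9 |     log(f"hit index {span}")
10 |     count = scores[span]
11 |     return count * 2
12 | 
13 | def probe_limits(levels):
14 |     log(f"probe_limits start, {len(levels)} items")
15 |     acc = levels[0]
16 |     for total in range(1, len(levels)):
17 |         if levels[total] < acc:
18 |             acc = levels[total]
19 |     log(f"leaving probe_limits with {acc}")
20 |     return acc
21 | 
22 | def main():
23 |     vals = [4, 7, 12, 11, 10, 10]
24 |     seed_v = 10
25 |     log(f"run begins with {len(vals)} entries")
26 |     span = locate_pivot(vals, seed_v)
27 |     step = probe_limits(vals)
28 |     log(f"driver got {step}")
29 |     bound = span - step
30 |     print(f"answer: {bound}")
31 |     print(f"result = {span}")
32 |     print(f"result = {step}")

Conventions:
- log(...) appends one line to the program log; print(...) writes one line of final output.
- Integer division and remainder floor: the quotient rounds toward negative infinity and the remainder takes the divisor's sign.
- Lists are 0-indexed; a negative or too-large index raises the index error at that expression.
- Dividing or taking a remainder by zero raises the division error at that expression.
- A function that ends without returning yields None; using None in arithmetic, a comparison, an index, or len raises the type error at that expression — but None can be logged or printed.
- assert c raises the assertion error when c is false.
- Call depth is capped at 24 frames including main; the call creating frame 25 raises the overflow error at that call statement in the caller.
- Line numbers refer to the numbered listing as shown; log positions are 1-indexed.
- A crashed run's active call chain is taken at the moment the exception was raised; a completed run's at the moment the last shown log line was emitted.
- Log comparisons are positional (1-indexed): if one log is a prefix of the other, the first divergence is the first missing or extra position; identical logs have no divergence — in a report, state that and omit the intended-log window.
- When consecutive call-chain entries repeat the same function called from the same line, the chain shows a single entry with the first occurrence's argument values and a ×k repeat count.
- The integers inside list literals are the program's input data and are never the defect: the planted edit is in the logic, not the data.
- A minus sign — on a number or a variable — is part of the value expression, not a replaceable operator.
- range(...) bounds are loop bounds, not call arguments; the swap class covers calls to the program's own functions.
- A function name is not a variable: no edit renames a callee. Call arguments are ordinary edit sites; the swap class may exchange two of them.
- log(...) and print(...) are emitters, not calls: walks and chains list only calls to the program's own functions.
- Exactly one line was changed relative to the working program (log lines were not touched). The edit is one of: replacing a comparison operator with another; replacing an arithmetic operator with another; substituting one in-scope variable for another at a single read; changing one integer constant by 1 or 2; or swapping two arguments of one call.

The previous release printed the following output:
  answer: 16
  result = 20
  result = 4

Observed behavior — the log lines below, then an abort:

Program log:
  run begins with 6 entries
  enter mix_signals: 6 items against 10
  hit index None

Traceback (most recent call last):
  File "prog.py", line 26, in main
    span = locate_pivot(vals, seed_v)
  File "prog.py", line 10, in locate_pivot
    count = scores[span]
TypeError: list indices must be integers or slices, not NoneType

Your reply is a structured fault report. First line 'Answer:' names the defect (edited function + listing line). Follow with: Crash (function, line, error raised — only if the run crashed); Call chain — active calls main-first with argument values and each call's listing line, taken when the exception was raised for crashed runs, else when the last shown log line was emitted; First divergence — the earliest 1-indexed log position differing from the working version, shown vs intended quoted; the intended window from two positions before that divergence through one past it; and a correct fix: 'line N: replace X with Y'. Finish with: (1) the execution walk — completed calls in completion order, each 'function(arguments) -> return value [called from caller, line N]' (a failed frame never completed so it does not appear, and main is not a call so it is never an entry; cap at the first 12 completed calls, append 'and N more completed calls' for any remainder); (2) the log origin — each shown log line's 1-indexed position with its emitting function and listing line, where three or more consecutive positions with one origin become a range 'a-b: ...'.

Answer: the defect is in mix_signals at line 4.
Key observation: Position 3 is the first bad log line: 'hit index None' should read 'hit index 4'.
Crash: locate_pivot, line 10, TypeError.
Call chain: main -> locate_pivot([4, 7, 12, 11, 10, 10], 10) (called at line 26).
First divergence: at position 3 the run shows 'hit index None' where the working version logs 'hit index 4'.
Intended log window:
  1: run begins with 6 entries
  2: enter mix_signals: 6 items against 10
  3: hit index 4
  4: probe_limits start, 6 items
Execution walk:
  mix_signals([4, 7, 12, 11, 10, 10], 10) -> None  [called from locate_pivot, line 8]
Log origin:
  1: emitted by main (line 25)
  2: emitted by mix_signals (line 2)
  3: emitted by locate_pivot (line 9)
A correct fix: line 4: replace `cells[limit] == limit` with `cells[limit] == quota`.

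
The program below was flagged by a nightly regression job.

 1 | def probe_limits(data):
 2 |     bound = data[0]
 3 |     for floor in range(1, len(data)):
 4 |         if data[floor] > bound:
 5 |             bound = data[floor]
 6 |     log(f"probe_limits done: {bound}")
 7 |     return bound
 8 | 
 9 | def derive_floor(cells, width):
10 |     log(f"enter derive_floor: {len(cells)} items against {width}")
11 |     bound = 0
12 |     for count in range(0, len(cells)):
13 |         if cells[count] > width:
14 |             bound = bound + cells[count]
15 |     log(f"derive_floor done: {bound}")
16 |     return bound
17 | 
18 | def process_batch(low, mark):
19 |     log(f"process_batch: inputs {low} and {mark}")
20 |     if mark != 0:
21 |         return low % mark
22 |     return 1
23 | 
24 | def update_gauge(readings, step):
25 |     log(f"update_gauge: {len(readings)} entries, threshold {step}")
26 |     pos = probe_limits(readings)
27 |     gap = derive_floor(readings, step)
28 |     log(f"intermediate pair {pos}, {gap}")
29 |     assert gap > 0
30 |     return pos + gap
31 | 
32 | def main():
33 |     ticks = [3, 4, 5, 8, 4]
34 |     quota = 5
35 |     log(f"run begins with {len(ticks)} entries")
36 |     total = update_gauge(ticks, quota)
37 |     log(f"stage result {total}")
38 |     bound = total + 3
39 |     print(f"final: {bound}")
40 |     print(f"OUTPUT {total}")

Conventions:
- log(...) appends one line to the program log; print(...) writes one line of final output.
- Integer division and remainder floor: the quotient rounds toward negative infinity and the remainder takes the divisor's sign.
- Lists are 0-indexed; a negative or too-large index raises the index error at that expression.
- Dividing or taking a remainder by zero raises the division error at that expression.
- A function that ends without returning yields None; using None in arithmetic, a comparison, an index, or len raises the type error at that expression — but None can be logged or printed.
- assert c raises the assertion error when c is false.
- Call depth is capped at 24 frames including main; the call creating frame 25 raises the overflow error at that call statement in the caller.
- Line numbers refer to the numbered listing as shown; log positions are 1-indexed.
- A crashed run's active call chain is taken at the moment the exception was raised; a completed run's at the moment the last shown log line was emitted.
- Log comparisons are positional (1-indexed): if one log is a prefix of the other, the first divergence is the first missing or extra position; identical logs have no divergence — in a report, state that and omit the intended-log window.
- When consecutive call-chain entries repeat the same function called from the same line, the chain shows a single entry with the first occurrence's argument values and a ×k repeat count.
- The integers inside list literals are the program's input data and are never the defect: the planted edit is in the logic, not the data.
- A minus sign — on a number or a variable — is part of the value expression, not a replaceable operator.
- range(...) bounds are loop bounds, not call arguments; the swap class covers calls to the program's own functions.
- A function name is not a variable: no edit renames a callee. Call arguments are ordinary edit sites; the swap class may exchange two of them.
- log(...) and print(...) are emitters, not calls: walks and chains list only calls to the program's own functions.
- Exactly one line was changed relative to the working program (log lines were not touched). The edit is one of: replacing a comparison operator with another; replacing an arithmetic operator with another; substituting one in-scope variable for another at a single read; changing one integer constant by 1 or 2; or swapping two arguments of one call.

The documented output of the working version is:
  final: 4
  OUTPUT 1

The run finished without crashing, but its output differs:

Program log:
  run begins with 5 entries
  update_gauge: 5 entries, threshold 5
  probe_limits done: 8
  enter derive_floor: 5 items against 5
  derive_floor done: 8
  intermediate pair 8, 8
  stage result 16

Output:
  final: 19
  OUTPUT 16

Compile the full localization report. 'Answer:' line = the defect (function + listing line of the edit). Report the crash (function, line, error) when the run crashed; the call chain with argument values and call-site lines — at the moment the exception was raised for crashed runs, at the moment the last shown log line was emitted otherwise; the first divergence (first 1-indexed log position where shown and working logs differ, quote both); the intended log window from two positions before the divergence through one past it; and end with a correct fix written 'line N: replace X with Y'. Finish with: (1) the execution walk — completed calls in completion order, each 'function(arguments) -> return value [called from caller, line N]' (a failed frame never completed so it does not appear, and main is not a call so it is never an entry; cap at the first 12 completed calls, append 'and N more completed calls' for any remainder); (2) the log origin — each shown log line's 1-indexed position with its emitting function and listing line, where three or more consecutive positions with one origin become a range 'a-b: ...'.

Answer: the defect is in update_gauge at line 30.
Core observation: At log position 7 the runs split — shown 'stage result 16', but the working version logs 'stage result 1'.
Call chain: main.
First divergence: position 7 — the shown line 'stage result 16' should read 'stage result 1'.
Intended log window:
  5: derive_floor done: 8
  6: intermediate pair 8, 8
  7: stage result 1
Execution walk:
  probe_limits([3, 4, 5, 8, 4]) -> 8  [called from update_gauge, line 26]
  derive_floor([3, 4, 5, 8, 4], 5) -> 8  [called from update_gauge, line 27]
  update_gauge([3, 4, 5, 8, 4], 5) -> 16  [called from main, line 36]
Log line origins:
  1: logged in main at line 35
  2: logged in update_gauge at line 25
  3: logged in probe_limits at line 6
  4: logged in derive_floor at line 10
  5: logged in derive_floor at line 15
  6: logged in update_gauge at line 28
  7: logged in main at line 37
A correct fix: line 30: replace `+` with `//`.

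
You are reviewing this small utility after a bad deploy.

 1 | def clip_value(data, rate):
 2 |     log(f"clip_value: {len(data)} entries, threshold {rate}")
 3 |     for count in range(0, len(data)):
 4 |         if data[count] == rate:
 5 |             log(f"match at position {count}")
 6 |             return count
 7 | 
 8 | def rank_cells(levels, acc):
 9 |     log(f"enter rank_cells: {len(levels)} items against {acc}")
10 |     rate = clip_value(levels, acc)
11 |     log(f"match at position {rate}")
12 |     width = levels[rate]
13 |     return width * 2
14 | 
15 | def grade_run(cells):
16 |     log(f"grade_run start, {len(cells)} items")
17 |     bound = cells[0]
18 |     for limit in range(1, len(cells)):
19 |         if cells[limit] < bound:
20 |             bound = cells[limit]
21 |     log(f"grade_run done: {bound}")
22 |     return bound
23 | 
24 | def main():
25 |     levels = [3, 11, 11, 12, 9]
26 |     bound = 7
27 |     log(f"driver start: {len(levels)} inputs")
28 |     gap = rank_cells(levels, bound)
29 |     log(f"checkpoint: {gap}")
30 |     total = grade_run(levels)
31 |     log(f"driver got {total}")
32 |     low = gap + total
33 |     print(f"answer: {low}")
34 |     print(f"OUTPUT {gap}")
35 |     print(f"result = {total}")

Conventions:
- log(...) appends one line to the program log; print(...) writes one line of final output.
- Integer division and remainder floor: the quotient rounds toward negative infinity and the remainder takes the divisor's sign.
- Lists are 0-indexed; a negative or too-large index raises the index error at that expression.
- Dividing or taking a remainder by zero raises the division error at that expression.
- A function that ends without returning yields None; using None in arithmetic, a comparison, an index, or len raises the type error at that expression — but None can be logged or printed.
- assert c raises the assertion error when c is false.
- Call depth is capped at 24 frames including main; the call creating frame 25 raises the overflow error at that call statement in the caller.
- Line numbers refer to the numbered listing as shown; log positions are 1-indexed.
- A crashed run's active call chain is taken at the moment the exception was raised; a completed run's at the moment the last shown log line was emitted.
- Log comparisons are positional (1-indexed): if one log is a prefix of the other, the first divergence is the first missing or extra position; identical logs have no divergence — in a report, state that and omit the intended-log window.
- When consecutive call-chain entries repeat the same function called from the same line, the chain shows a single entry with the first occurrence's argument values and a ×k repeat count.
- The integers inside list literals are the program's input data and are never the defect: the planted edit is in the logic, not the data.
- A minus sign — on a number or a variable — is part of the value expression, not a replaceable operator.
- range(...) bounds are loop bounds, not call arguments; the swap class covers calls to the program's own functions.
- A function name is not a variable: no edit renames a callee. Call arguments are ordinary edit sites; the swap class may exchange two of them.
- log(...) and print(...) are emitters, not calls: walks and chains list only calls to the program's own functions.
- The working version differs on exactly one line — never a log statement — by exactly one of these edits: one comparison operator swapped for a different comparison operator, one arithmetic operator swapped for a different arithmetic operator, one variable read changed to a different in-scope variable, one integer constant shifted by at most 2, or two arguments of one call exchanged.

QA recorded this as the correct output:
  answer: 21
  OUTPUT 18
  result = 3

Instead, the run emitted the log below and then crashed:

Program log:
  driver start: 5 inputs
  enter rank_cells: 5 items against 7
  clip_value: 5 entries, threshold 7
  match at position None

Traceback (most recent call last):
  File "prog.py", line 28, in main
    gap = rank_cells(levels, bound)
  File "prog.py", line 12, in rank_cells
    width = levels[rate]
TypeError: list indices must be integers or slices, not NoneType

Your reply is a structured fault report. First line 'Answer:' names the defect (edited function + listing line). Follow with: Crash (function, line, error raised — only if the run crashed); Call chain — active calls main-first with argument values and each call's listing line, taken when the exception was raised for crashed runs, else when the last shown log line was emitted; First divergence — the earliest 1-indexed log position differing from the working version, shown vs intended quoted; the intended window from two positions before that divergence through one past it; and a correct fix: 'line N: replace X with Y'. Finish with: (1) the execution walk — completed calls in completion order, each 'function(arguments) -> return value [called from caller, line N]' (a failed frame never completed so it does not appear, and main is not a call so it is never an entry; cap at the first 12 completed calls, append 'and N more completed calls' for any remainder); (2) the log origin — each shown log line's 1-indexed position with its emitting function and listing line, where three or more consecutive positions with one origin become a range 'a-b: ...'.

Answer: the defect is in main at line 26.
Key fact: The earliest visible damage is log position 2 — 'enter rank_cells: 5 items against 7' rather than the intended 'enter rank_cells: 5 items against 9'.
Crash: rank_cells, line 12, TypeError.
Call chain: main -> rank_cells([3, 11, 11, 12, 9], 7) (called at line 28).
First divergence: at position 2 the run shows 'enter rank_cells: 5 items against 7' where the working version logs 'enter rank_cells: 5 items against 9'.
Intended log window:
  1: driver start: 5 inputs
  2: enter rank_cells: 5 items against 9
  3: clip_value: 5 entries, threshold 9
Execution walk:
  clip_value([3, 11, 11, 12, 9], 7) -> None  [called from rank_cells, line 10]
Origin of each log line:
  1 — main, line 27
  2 — rank_cells, line 9
  3 — clip_value, line 2
  4 — rank_cells, line 11
A correct fix: line 26: replace `7` with `9`.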